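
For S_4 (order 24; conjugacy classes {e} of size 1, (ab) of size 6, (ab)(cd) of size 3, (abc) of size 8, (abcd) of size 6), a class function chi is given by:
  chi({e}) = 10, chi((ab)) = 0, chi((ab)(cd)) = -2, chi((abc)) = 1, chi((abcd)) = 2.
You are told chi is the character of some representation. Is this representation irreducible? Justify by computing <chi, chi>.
Not irreducible (reducible): <chi, chi> = 6 > 1.

<chi, chi> = (1/|G|) sum_C |C| * |chi(C)|^2 = (1/24)[1*|10|^2 + 6*|0|^2 + 3*|-2|^2 + 8*|1|^2 + 6*|2|^2]
  = (1/24)[(100) + (0) + (12) + (8) + (24)] = 144/24 = 6.
A character is irreducible iff <chi, chi> = 1, so this representation is reducible.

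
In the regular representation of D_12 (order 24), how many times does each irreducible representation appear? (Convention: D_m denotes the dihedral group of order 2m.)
Each irreducible V_i of dimension d_i appears with multiplicity d_i, i.e. rho_reg = (direct sum over all irreducibles V_i) d_i V_i. The irreducible dimensions for D_12 are 1, 1, 1, 1, 2, 2, 2, 2, 2: 4 irreducibles of dimension 1, each with multiplicity 1; 5 irreducibles of dimension 2, each with multiplicity 2. Total dimension 4*1*1 + 5*2*2 = 24 = |G|.

Why: General theorem: in the regular representation of a finite group G, each irreducible appears with multiplicity equal to its dimension. Check: dim(rho_reg) = sum d_i^2 = 1 + 1 + 1 + 1 + 4 + 4 + 4 + 4 + 4 = 24 = |G|.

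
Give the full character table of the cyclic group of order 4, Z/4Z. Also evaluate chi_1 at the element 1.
Character table of Z/4Z (irreps indexed chi_0,...,chi_3 with chi_k(m) = zeta_4^(k*m), zeta_4 = exp(2*pi*i/4)):
  irrep \ class  {0} (size 1)  {1} (size 1)  {2} (size 1)  {3} (size 1)
  chi_0          1             1             1             1           
  chi_1          1             I             -1            -I          
  chi_2          1             -1            1             -1          
  chi_3          1             -I            -1            I           

Spot check: chi_1(1) = zeta_4^(1*1) = zeta_4^1 = I.

Explanation: Z/4Z is abelian, so all 4 irreducible complex representations are 1-dimensional. They are given by chi_k(m) = zeta_4^(k*m) for k = 0,...,3. Row orthogonality: sum_m chi_k(m) conj(chi_l(m)) = 4 * [k = l].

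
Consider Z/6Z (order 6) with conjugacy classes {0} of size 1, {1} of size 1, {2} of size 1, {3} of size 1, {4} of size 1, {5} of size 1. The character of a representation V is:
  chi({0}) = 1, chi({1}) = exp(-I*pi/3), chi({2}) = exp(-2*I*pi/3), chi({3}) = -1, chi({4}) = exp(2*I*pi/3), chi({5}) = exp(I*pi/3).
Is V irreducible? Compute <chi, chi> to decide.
Irreducible: <chi, chi> = 1.

Details: <chi, chi> = (1/|G|) sum_C |C| * |chi(C)|^2 = (1/6)[1*|1|^2 + 1*|exp(-I*pi/3)|^2 + 1*|exp(-2*I*pi/3)|^2 + 1*|-1|^2 + 1*|exp(2*I*pi/3)|^2 + 1*|exp(I*pi/3)|^2]
  = (1/6)[(1) + (1) + (1) + (1) + (1) + (1)] = 6/6 = 1.
(Exp terms are combined using exp(i*s)*conj(exp(i*t)) = exp(i*(s-t)), and sums of them are collapsed using the identity that for every m > 1 the m distinct m-th roots of unity sum to 0, e.g. 1 + exp(2*I*pi/3) + exp(-2*I*pi/3) = 0.)
A character is irreducible iff <chi, chi> = 1, so this representation is irreducible.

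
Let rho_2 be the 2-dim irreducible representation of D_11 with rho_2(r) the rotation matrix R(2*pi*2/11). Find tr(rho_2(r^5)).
chi_{rho_2}(r^5) = 2*cos(2*pi*2*5/11) = 2*cos(2*pi/11)

Reasoning: rho_2(r^5) is rotation by angle 2*pi*2*5/11, whose trace is 2*cos(2*pi*2*5/11) = 2*cos(2*pi/11).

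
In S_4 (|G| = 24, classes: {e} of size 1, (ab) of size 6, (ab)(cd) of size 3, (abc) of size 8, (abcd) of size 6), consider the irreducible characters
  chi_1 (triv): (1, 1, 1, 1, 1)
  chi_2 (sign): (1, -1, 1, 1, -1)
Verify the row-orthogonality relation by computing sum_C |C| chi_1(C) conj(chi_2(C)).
Sum = 0; so <chi_1, chi_2> = 0 (distinct irreducibles are orthogonal).

Proof sketch: Compute term by term over conjugacy classes (|C| * chi_1(C) * conj(chi_2(C))):
  1*(1)*conj(1) + 6*(1)*conj(-1) + 3*(1)*conj(1) + 8*(1)*conj(1) + 6*(1)*conj(-1)
  = (1) + (-6) + (3) + (8) + (-6)
  = 0.
Dividing by |G| = 24 gives 0/24 = 0, matching the row-orthogonality relation <chi_1, chi_2> = [chi_1 = chi_2].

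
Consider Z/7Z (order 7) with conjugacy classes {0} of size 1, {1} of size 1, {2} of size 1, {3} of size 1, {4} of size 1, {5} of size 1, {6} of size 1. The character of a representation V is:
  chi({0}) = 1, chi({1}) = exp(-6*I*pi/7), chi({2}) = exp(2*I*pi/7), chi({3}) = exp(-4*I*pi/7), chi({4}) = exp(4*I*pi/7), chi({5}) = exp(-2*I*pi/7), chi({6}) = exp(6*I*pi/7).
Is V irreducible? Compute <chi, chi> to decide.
Irreducible: <chi, chi> = 1.

Reasoning: <chi, chi> = (1/|G|) sum_C |C| * |chi(C)|^2 = (1/7)[1*|1|^2 + 1*|exp(-6*I*pi/7)|^2 + 1*|exp(2*I*pi/7)|^2 + 1*|exp(-4*I*pi/7)|^2 + 1*|exp(4*I*pi/7)|^2 + 1*|exp(-2*I*pi/7)|^2 + 1*|exp(6*I*pi/7)|^2]
  = (1/7)[(1) + (1) + (1) + (1) + (1) + (1) + (1)] = 7/7 = 1.
(Exp terms are combined using exp(i*s)*conj(exp(i*t)) = exp(i*(s-t)), and sums of them are collapsed using the identity that for every m > 1 the m distinct m-th roots of unity sum to 0, e.g. 1 + exp(2*I*pi/3) + exp(-2*I*pi/3) = 0.)
A character is irreducible iff <chi, chi> = 1, so this representation is irreducible.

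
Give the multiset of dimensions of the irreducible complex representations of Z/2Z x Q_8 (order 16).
Dimensions: 1, 1, 1, 1, 1, 1, 1, 1, 2, 2

Details: There are 10 irreducibles (= number of conjugacy classes). Their dimensions d_i satisfy sum d_i^2 = |G| = 16: 1 + 1 + 1 + 1 + 1 + 1 + 1 + 1 + 4 + 4 = 16. (For the product with Z/2Z: each of the 2 1-dim characters of Z/2Z tensors with each irrep of Q_8, giving 2 copies of each Q_8-dimension.)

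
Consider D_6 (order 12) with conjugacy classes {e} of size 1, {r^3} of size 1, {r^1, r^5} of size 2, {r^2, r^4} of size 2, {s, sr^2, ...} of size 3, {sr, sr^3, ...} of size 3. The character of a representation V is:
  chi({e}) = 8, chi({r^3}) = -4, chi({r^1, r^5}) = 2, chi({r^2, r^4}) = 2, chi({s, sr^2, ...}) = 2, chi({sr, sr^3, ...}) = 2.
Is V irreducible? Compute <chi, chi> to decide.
Not irreducible (reducible): <chi, chi> = 10 > 1.

Reasoning: <chi, chi> = (1/|G|) sum_C |C| * |chi(C)|^2 = (1/12)[1*|8|^2 + 1*|-4|^2 + 2*|2|^2 + 2*|2|^2 + 3*|2|^2 + 3*|2|^2]
  = (1/12)[(64) + (16) + (8) + (8) + (12) + (12)] = 120/12 = 10.
A character is irreducible iff <chi, chi> = 1, so this representation is reducible.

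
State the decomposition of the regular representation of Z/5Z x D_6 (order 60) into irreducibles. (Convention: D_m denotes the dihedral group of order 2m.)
Each irreducible V_i of dimension d_i appears with multiplicity d_i, i.e. rho_reg = (direct sum over all irreducibles V_i) d_i V_i. The irreducible dimensions for Z/5Z x D_6 are 1, 1, 1, 1, 1, 1, 1, 1, 1, 1, 1, 1, 1, 1, 1, 1, 1, 1, 1, 1, 2, 2, 2, 2, 2, 2, 2, 2, 2, 2: 20 irreducibles of dimension 1, each with multiplicity 1; 10 irreducibles of dimension 2, each with multiplicity 2. Total dimension 20*1*1 + 10*2*2 = 60 = |G|.

Reasoning: General theorem: in the regular representation of a finite group G, each irreducible appears with multiplicity equal to its dimension. Check: dim(rho_reg) = sum d_i^2 = 1 + 1 + 1 + 1 + 1 + 1 + 1 + 1 + 1 + 1 + 1 + 1 + 1 + 1 + 1 + 1 + 1 + 1 + 1 + 1 + 4 + 4 + 4 + 4 + 4 + 4 + 4 + 4 + 4 + 4 = 60 = |G|.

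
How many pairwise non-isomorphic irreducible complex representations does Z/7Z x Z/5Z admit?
35

Details: The number of irreducible complex representations of a finite group equals its number of conjugacy classes. Z/7Z x Z/5Z is abelian of order 35, so every element is its own conjugacy class: 35 classes, so Z/7Z x Z/5Z (order 35) has exactly 35 irreducible complex representations.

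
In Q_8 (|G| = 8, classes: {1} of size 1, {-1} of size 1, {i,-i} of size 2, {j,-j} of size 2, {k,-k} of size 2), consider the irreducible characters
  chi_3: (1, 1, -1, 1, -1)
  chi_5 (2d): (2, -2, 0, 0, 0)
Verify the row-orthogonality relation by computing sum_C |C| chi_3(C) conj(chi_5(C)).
Sum = 0; so <chi_3, chi_5> = 0 (distinct irreducibles are orthogonal).

Details: Compute term by term over conjugacy classes (|C| * chi_3(C) * conj(chi_5(C))):
  1*(1)*conj(2) + 1*(1)*conj(-2) + 2*(-1)*conj(0) + 2*(1)*conj(0) + 2*(-1)*conj(0)
  = (2) + (-2) + (0) + (0) + (0)
  = 0.
Dividing by |G| = 8 gives 0/8 = 0, matching the row-orthogonality relation <chi_3, chi_5> = [chi_3 = chi_5].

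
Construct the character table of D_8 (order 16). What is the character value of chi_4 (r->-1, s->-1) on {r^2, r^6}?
Conjugacy classes: {e} of size 1, {r^4} of size 1, {r^1, r^7} of size 2, {r^2, r^6} of size 2, {r^3, r^5} of size 2, {s, sr^2, ...} of size 4, {sr, sr^3, ...} of size 4.
Character table:
  irrep \ class              {e} (size 1)  {r^4} (size 1)  {r^1, r^7} (size 2)  {r^2, r^6} (size 2)  {r^3, r^5} (size 2)  {s, sr^2, ...} (size 4)  {sr, sr^3, ...} (size 4)
  chi_1 (triv)               1             1               1                    1                    1                    1                        1                       
  chi_2 (sign: r->1, s->-1)  1             1               1                    1                    1                    -1                       -1                      
  chi_3 (r->-1, s->1)        1             1               -1                   1                    -1                   1                        -1                      
  chi_4 (r->-1, s->-1)       1             1               -1                   1                    -1                   -1                       1                       
  chi_5 (2d, j=1)            2             -2              sqrt(2)              0                    -sqrt(2)             0                        0                       
  chi_6 (2d, j=2)            2             2               0                    -2                   0                    0                        0                       
  chi_7 (2d, j=3)            2             -2              -sqrt(2)             0                    sqrt(2)              0                        0                       

Spot check: chi_4 (r->-1, s->-1) on {r^2, r^6} = 1.

Derivation: D_8 has order 2*8 = 16 with 7 conjugacy classes, hence 7 irreducibles. Sum of squared dims 1 + 1 + 1 + 1 + 4 + 4 + 4 = 16 = |G|. Linear characters come from the abelianisation; the 2-dimensional irreps have character r^k -> 2*cos(2*pi*j*k/8), reflections -> 0.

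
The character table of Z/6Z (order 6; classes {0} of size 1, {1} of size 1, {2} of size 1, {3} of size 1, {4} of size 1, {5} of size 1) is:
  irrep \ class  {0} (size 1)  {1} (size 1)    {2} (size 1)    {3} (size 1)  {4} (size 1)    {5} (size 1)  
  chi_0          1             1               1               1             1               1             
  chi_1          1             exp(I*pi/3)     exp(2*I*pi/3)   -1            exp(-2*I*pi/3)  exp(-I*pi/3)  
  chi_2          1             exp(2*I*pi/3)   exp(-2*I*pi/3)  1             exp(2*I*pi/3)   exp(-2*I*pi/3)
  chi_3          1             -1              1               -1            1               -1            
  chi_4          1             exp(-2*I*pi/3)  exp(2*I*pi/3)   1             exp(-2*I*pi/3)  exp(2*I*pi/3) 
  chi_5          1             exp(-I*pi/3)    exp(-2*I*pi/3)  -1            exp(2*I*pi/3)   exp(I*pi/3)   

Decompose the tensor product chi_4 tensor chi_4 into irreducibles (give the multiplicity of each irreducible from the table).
chi_4 tensor chi_4 = chi_2 (all other irreducibles have multiplicity 0).

Working: The character of a tensor product is the pointwise product (chi_4 * chi_4)(C) = chi_4(C) * chi_4(C):
  {0}: (1)*(1), {1}: (exp(-2*I*pi/3))*(exp(-2*I*pi/3)), {2}: (exp(2*I*pi/3))*(exp(2*I*pi/3)), {3}: (1)*(1), {4}: (exp(-2*I*pi/3))*(exp(-2*I*pi/3)), {5}: (exp(2*I*pi/3))*(exp(2*I*pi/3))
so (chi_4 * chi_4) takes values
  {0} -> 1, {1} -> exp(2*I*pi/3), {2} -> exp(-2*I*pi/3), {3} -> 1, {4} -> exp(2*I*pi/3), {5} -> exp(-2*I*pi/3).
Now take the inner product of this character with each irreducible chi from the table, <chi_4*chi_4, chi> = (1/6) sum_C |C| (chi_4*chi_4)(C) conj(chi(C)):
  <chi_4*chi_4, chi_0> = (1/6)[1*(1)*conj(1) + 1*(exp(2*I*pi/3))*conj(1) + 1*(exp(-2*I*pi/3))*conj(1) + 1*(1)*conj(1) + 1*(exp(2*I*pi/3))*conj(1) + 1*(exp(-2*I*pi/3))*conj(1)]
      = (1/6)[(1) + (exp(2*I*pi/3)) + (exp(-2*I*pi/3)) + (1) + (exp(2*I*pi/3)) + (exp(-2*I*pi/3))] = 0/6 = 0
  <chi_4*chi_4, chi_1> = (1/6)[1*(1)*conj(1) + 1*(exp(2*I*pi/3))*conj(exp(I*pi/3)) + 1*(exp(-2*I*pi/3))*conj(exp(2*I*pi/3)) + 1*(1)*conj(-1) + 1*(exp(2*I*pi/3))*conj(exp(-2*I*pi/3)) + 1*(exp(-2*I*pi/3))*conj(exp(-I*pi/3))]
      = (1/6)[(1) + (exp(I*pi/3)) + (exp(2*I*pi/3)) + (-1) + (exp(-2*I*pi/3)) + (exp(-I*pi/3))] = 0/6 = 0
  <chi_4*chi_4, chi_2> = (1/6)[1*(1)*conj(1) + 1*(exp(2*I*pi/3))*conj(exp(2*I*pi/3)) + 1*(exp(-2*I*pi/3))*conj(exp(-2*I*pi/3)) + 1*(1)*conj(1) + 1*(exp(2*I*pi/3))*conj(exp(2*I*pi/3)) + 1*(exp(-2*I*pi/3))*conj(exp(-2*I*pi/3))]
      = (1/6)[(1) + (1) + (1) + (1) + (1) + (1)] = 6/6 = 1
  <chi_4*chi_4, chi_3> = (1/6)[1*(1)*conj(1) + 1*(exp(2*I*pi/3))*conj(-1) + 1*(exp(-2*I*pi/3))*conj(1) + 1*(1)*conj(-1) + 1*(exp(2*I*pi/3))*conj(1) + 1*(exp(-2*I*pi/3))*conj(-1)]
      = (1/6)[(1) + (-exp(2*I*pi/3)) + (exp(-2*I*pi/3)) + (-1) + (exp(2*I*pi/3)) + (-exp(-2*I*pi/3))] = 0/6 = 0
  <chi_4*chi_4, chi_4> = (1/6)[1*(1)*conj(1) + 1*(exp(2*I*pi/3))*conj(exp(-2*I*pi/3)) + 1*(exp(-2*I*pi/3))*conj(exp(2*I*pi/3)) + 1*(1)*conj(1) + 1*(exp(2*I*pi/3))*conj(exp(-2*I*pi/3)) + 1*(exp(-2*I*pi/3))*conj(exp(2*I*pi/3))]
      = (1/6)[(1) + (exp(-2*I*pi/3)) + (exp(2*I*pi/3)) + (1) + (exp(-2*I*pi/3)) + (exp(2*I*pi/3))] = 0/6 = 0
  <chi_4*chi_4, chi_5> = (1/6)[1*(1)*conj(1) + 1*(exp(2*I*pi/3))*conj(exp(-I*pi/3)) + 1*(exp(-2*I*pi/3))*conj(exp(-2*I*pi/3)) + 1*(1)*conj(-1) + 1*(exp(2*I*pi/3))*conj(exp(2*I*pi/3)) + 1*(exp(-2*I*pi/3))*conj(exp(I*pi/3))]
      = (1/6)[(1) + (-1) + (1) + (-1) + (1) + (-1)] = 0/6 = 0
(Exp terms are combined using exp(i*s)*conj(exp(i*t)) = exp(i*(s-t)), and sums of them are collapsed using the identity that for every m > 1 the m distinct m-th roots of unity sum to 0, e.g. 1 + exp(2*I*pi/3) + exp(-2*I*pi/3) = 0.)
Hence the multiplicities are chi_2: 1. Dimension check: dim(chi_4)*dim(chi_4) = 1*1 = 1 and sum (mult * dim) = 1*1 = 1.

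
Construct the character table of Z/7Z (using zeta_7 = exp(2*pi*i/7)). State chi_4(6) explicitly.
Character table of Z/7Z (irreps indexed chi_0,...,chi_6 with chi_k(m) = zeta_7^(k*m), zeta_7 = exp(2*pi*i/7)):
  irrep \ class  {0} (size 1)  {1} (size 1)    {2} (size 1)    {3} (size 1)    {4} (size 1)    {5} (size 1)    {6} (size 1)  
  chi_0          1             1               1               1               1               1               1             
  chi_1          1             exp(2*I*pi/7)   exp(4*I*pi/7)   exp(6*I*pi/7)   exp(-6*I*pi/7)  exp(-4*I*pi/7)  exp(-2*I*pi/7)
  chi_2          1             exp(4*I*pi/7)   exp(-6*I*pi/7)  exp(-2*I*pi/7)  exp(2*I*pi/7)   exp(6*I*pi/7)   exp(-4*I*pi/7)
  chi_3          1             exp(6*I*pi/7)   exp(-2*I*pi/7)  exp(4*I*pi/7)   exp(-4*I*pi/7)  exp(2*I*pi/7)   exp(-6*I*pi/7)
  chi_4          1             exp(-6*I*pi/7)  exp(2*I*pi/7)   exp(-4*I*pi/7)  exp(4*I*pi/7)   exp(-2*I*pi/7)  exp(6*I*pi/7) 
  chi_5          1             exp(-4*I*pi/7)  exp(6*I*pi/7)   exp(2*I*pi/7)   exp(-2*I*pi/7)  exp(-6*I*pi/7)  exp(4*I*pi/7) 
  chi_6          1             exp(-2*I*pi/7)  exp(-4*I*pi/7)  exp(-6*I*pi/7)  exp(6*I*pi/7)   exp(4*I*pi/7)   exp(2*I*pi/7) 

Spot check: chi_4(6) = zeta_7^(4*6) = zeta_7^24 = exp(6*I*pi/7).

Derivation: Z/7Z is abelian, so all 7 irreducible complex representations are 1-dimensional. They are given by chi_k(m) = zeta_7^(k*m) for k = 0,...,6. Row orthogonality: sum_m chi_k(m) conj(chi_l(m)) = 7 * [k = l].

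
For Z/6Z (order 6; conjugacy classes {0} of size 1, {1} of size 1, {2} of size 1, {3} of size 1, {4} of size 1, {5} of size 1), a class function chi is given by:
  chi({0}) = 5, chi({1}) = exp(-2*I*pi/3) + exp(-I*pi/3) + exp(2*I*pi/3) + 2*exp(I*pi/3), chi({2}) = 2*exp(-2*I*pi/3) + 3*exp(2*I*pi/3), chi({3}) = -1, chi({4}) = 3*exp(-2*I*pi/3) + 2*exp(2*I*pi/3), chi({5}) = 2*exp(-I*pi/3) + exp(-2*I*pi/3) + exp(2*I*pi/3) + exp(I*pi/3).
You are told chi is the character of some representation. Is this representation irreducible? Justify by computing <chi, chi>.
Not irreducible (reducible): <chi, chi> = 7 > 1.

Solution. <chi, chi> = (1/|G|) sum_C |C| * |chi(C)|^2 = (1/6)[1*|5|^2 + 1*|exp(-2*I*pi/3) + exp(-I*pi/3) + exp(2*I*pi/3) + 2*exp(I*pi/3)|^2 + 1*|2*exp(-2*I*pi/3) + 3*exp(2*I*pi/3)|^2 + 1*|-1|^2 + 1*|3*exp(-2*I*pi/3) + 2*exp(2*I*pi/3)|^2 + 1*|2*exp(-I*pi/3) + exp(-2*I*pi/3) + exp(2*I*pi/3) + exp(I*pi/3)|^2]
  = (1/6)[(25) + (1) + (7) + (1) + (7) + (1)] = 42/6 = 7.
(Exp terms are combined using exp(i*s)*conj(exp(i*t)) = exp(i*(s-t)), and sums of them are collapsed using the identity that for every m > 1 the m distinct m-th roots of unity sum to 0, e.g. 1 + exp(2*I*pi/3) + exp(-2*I*pi/3) = 0.)
A character is irreducible iff <chi, chi> = 1, so this representation is reducible.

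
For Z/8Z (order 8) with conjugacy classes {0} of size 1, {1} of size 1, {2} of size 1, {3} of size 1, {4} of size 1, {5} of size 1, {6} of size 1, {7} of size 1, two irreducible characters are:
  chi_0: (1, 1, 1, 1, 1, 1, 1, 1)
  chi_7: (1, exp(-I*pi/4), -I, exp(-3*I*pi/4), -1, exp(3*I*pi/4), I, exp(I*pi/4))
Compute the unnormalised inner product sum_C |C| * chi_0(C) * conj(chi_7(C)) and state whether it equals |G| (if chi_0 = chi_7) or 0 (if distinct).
Sum = 0; so <chi_0, chi_7> = 0 (distinct irreducibles are orthogonal).

Derivation: Compute term by term over conjugacy classes (|C| * chi_0(C) * conj(chi_7(C))):
  1*(1)*conj(1) + 1*(1)*conj(exp(-I*pi/4)) + 1*(1)*conj(-I) + 1*(1)*conj(exp(-3*I*pi/4)) + 1*(1)*conj(-1) + 1*(1)*conj(exp(3*I*pi/4)) + 1*(1)*conj(I) + 1*(1)*conj(exp(I*pi/4))
  = (1) + (exp(I*pi/4)) + (I) + (exp(3*I*pi/4)) + (-1) + (exp(-3*I*pi/4)) + (-I) + (exp(-I*pi/4))
  = 0.
(Exp terms are combined using exp(i*s)*conj(exp(i*t)) = exp(i*(s-t)), and sums of them are collapsed using the identity that for every m > 1 the m distinct m-th roots of unity sum to 0, e.g. 1 + exp(2*I*pi/3) + exp(-2*I*pi/3) = 0.)
Dividing by |G| = 8 gives 0/8 = 0, matching the row-orthogonality relation <chi_0, chi_7> = [chi_0 = chi_7].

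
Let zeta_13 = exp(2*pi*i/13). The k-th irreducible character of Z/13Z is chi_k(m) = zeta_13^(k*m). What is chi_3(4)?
chi_3(4) = zeta_13^12 = exp(-2*I*pi/13)

Working: chi_3(4) = zeta_13^(3*4) = zeta_13^12. Since zeta_13^13 = 1, this equals zeta_13^12 = exp(2*pi*i*12/13) = exp(-2*I*pi/13).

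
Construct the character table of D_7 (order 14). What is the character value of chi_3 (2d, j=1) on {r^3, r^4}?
Conjugacy classes: {e} of size 1, {r^1, r^6} of size 2, {r^2, r^5} of size 2, {r^3, r^4} of size 2, {s, sr, ..., sr^6} of size 7.
Character table:
  irrep \ class              {e} (size 1)  {r^1, r^6} (size 2)  {r^2, r^5} (size 2)  {r^3, r^4} (size 2)  {s, sr, ..., sr^6} (size 7)
  chi_1 (triv)               1             1                    1                    1                    1                          
  chi_2 (sign: r->1, s->-1)  1             1                    1                    1                    -1                         
  chi_3 (2d, j=1)            2             2*cos(2*pi/7)        -2*cos(3*pi/7)       -2*cos(pi/7)         0                          
  chi_4 (2d, j=2)            2             -2*cos(3*pi/7)       -2*cos(pi/7)         2*cos(2*pi/7)        0                          
  chi_5 (2d, j=3)            2             -2*cos(pi/7)         2*cos(2*pi/7)        -2*cos(3*pi/7)       0                          

Spot check: chi_3 (2d, j=1) on {r^3, r^4} = -2*cos(pi/7).

Derivation: D_7 has order 2*7 = 14 with 5 conjugacy classes, hence 5 irreducibles. Sum of squared dims 1 + 1 + 4 + 4 + 4 = 14 = |G|. Linear characters come from the abelianisation; the 2-dimensional irreps have character r^k -> 2*cos(2*pi*j*k/7), reflections -> 0.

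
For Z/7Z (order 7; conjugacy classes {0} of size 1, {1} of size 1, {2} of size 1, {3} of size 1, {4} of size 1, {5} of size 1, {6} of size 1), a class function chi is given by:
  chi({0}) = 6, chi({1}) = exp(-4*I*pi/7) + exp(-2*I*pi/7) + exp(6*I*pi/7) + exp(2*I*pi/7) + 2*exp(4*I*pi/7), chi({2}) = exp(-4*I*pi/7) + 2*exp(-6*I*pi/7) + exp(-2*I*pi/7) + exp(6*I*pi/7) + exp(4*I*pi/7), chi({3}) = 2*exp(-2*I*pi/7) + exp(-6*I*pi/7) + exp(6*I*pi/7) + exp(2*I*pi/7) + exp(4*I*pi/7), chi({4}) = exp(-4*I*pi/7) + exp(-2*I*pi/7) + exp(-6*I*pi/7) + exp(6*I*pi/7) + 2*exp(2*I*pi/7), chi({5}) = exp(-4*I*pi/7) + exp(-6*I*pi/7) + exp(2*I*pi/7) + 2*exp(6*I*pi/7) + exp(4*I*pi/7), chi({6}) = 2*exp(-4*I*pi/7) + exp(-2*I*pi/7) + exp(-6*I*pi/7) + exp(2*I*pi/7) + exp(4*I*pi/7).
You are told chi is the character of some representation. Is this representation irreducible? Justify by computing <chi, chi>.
Not irreducible (reducible): <chi, chi> = 8 > 1.

Details: <chi, chi> = (1/|G|) sum_C |C| * |chi(C)|^2 = (1/7)[1*|6|^2 + 1*|exp(-4*I*pi/7) + exp(-2*I*pi/7) + exp(6*I*pi/7) + exp(2*I*pi/7) + 2*exp(4*I*pi/7)|^2 + 1*|exp(-4*I*pi/7) + 2*exp(-6*I*pi/7) + exp(-2*I*pi/7) + exp(6*I*pi/7) + exp(4*I*pi/7)|^2 + 1*|2*exp(-2*I*pi/7) + exp(-6*I*pi/7) + exp(6*I*pi/7) + exp(2*I*pi/7) + exp(4*I*pi/7)|^2 + 1*|exp(-4*I*pi/7) + exp(-2*I*pi/7) + exp(-6*I*pi/7) + exp(6*I*pi/7) + 2*exp(2*I*pi/7)|^2 + 1*|exp(-4*I*pi/7) + exp(-6*I*pi/7) + exp(2*I*pi/7) + 2*exp(6*I*pi/7) + exp(4*I*pi/7)|^2 + 1*|2*exp(-4*I*pi/7) + exp(-2*I*pi/7) + exp(-6*I*pi/7) + exp(2*I*pi/7) + exp(4*I*pi/7)|^2]
  = (1/7)[(36) + (8 + 5*exp(-2*I*pi/7) + 3*exp(-4*I*pi/7) + 6*exp(-6*I*pi/7) + 6*exp(6*I*pi/7) + 3*exp(4*I*pi/7) + 5*exp(2*I*pi/7)) + (8 + 5*exp(-4*I*pi/7) + 6*exp(-2*I*pi/7) + 3*exp(-6*I*pi/7) + 3*exp(6*I*pi/7) + 6*exp(2*I*pi/7) + 5*exp(4*I*pi/7)) + (8 + 6*exp(-4*I*pi/7) + 3*exp(-2*I*pi/7) + 5*exp(-6*I*pi/7) + 5*exp(6*I*pi/7) + 3*exp(2*I*pi/7) + 6*exp(4*I*pi/7)) + (8 + 6*exp(-4*I*pi/7) + 3*exp(-2*I*pi/7) + 5*exp(-6*I*pi/7) + 5*exp(6*I*pi/7) + 3*exp(2*I*pi/7) + 6*exp(4*I*pi/7)) + (8 + 5*exp(-4*I*pi/7) + 6*exp(-2*I*pi/7) + 3*exp(-6*I*pi/7) + 3*exp(6*I*pi/7) + 6*exp(2*I*pi/7) + 5*exp(4*I*pi/7)) + (8 + 5*exp(-2*I*pi/7) + 3*exp(-4*I*pi/7) + 6*exp(-6*I*pi/7) + 6*exp(6*I*pi/7) + 3*exp(4*I*pi/7) + 5*exp(2*I*pi/7))] = 56/7 = 8.
(Exp terms are combined using exp(i*s)*conj(exp(i*t)) = exp(i*(s-t)), and sums of them are collapsed using the identity that for every m > 1 the m distinct m-th roots of unity sum to 0, e.g. 1 + exp(2*I*pi/3) + exp(-2*I*pi/3) = 0.)
A character is irreducible iff <chi, chi> = 1, so this representation is reducible.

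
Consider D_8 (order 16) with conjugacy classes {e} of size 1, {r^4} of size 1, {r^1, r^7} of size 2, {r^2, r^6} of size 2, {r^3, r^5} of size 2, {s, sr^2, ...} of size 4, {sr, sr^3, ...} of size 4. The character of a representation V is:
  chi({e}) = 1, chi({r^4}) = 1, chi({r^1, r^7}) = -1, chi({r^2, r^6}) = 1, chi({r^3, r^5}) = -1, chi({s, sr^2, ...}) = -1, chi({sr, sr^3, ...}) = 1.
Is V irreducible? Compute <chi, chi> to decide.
Irreducible: <chi, chi> = 1.

Working: <chi, chi> = (1/|G|) sum_C |C| * |chi(C)|^2 = (1/16)[1*|1|^2 + 1*|1|^2 + 2*|-1|^2 + 2*|1|^2 + 2*|-1|^2 + 4*|-1|^2 + 4*|1|^2]
  = (1/16)[(1) + (1) + (2) + (2) + (2) + (4) + (4)] = 16/16 = 1.
A character is irreducible iff <chi, chi> = 1, so this representation is irreducible.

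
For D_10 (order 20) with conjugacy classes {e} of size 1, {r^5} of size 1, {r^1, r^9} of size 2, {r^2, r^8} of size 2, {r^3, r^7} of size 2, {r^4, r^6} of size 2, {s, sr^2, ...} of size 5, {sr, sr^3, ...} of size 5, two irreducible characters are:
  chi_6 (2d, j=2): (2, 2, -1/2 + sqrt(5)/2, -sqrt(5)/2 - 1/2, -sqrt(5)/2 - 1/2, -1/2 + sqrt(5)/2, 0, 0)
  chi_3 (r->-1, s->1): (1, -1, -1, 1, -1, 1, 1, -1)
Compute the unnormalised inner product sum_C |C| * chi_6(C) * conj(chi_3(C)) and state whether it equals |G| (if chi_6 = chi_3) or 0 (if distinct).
Sum = 0; so <chi_6, chi_3> = 0 (distinct irreducibles are orthogonal).

Compute term by term over conjugacy classes (|C| * chi_6(C) * conj(chi_3(C))):
  1*(2)*conj(1) + 1*(2)*conj(-1) + 2*(-1/2 + sqrt(5)/2)*conj(-1) + 2*(-sqrt(5)/2 - 1/2)*conj(1) + 2*(-sqrt(5)/2 - 1/2)*conj(-1) + 2*(-1/2 + sqrt(5)/2)*conj(1) + 5*(0)*conj(1) + 5*(0)*conj(-1)
  = (2) + (-2) + (1 - sqrt(5)) + (-sqrt(5) - 1) + (1 + sqrt(5)) + (-1 + sqrt(5)) + (0) + (0)
  = 0.
Dividing by |G| = 20 gives 0/20 = 0, matching the row-orthogonality relation <chi_6, chi_3> = [chi_6 = chi_3].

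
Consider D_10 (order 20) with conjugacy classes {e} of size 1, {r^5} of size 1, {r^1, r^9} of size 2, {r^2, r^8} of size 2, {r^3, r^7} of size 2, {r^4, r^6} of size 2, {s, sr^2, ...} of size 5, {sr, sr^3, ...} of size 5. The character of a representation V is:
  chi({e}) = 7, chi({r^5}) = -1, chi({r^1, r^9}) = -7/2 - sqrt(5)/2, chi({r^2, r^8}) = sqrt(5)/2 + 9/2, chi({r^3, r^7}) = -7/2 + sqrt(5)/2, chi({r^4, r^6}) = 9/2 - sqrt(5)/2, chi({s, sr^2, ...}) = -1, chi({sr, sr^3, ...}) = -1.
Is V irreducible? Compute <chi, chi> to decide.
Not irreducible (reducible): <chi, chi> = 10 > 1.

<chi, chi> = (1/|G|) sum_C |C| * |chi(C)|^2 = (1/20)[1*|7|^2 + 1*|-1|^2 + 2*|-7/2 - sqrt(5)/2|^2 + 2*|sqrt(5)/2 + 9/2|^2 + 2*|-7/2 + sqrt(5)/2|^2 + 2*|9/2 - sqrt(5)/2|^2 + 5*|-1|^2 + 5*|-1|^2]
  = (1/20)[(49) + (1) + (7*sqrt(5) + 27) + (9*sqrt(5) + 43) + (27 - 7*sqrt(5)) + (43 - 9*sqrt(5)) + (5) + (5)] = 200/20 = 10.
A character is irreducible iff <chi, chi> = 1, so this representation is reducible.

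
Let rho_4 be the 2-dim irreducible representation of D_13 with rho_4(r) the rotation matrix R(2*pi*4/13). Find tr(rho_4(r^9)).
chi_{rho_4}(r^9) = 2*cos(2*pi*4*9/13) = 2*cos(6*pi/13)

Solution. rho_4(r^9) is rotation by angle 2*pi*4*9/13, whose trace is 2*cos(2*pi*4*9/13) = 2*cos(6*pi/13).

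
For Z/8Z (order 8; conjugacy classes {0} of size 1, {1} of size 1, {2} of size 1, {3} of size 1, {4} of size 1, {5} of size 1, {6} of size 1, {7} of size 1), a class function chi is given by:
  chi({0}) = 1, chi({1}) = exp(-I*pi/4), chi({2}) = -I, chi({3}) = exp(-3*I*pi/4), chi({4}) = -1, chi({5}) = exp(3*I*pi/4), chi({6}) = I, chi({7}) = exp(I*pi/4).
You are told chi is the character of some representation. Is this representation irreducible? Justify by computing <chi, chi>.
Irreducible: <chi, chi> = 1.

Derivation: <chi, chi> = (1/|G|) sum_C |C| * |chi(C)|^2 = (1/8)[1*|1|^2 + 1*|exp(-I*pi/4)|^2 + 1*|-I|^2 + 1*|exp(-3*I*pi/4)|^2 + 1*|-1|^2 + 1*|exp(3*I*pi/4)|^2 + 1*|I|^2 + 1*|exp(I*pi/4)|^2]
  = (1/8)[(1) + (1) + (1) + (1) + (1) + (1) + (1) + (1)] = 8/8 = 1.
(Exp terms are combined using exp(i*s)*conj(exp(i*t)) = exp(i*(s-t)), and sums of them are collapsed using the identity that for every m > 1 the m distinct m-th roots of unity sum to 0, e.g. 1 + exp(2*I*pi/3) + exp(-2*I*pi/3) = 0.)
A character is irreducible iff <chi, chi> = 1, so this representation is irreducible.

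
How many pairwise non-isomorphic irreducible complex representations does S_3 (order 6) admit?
3

Proof sketch: The number of irreducible complex representations of a finite group equals its number of conjugacy classes. Conjugacy classes in S_3 correspond to cycle types, i.e. partitions of 3; there are p(3) = 3 of them, so S_3 (order 6) has exactly 3 irreducible complex representations.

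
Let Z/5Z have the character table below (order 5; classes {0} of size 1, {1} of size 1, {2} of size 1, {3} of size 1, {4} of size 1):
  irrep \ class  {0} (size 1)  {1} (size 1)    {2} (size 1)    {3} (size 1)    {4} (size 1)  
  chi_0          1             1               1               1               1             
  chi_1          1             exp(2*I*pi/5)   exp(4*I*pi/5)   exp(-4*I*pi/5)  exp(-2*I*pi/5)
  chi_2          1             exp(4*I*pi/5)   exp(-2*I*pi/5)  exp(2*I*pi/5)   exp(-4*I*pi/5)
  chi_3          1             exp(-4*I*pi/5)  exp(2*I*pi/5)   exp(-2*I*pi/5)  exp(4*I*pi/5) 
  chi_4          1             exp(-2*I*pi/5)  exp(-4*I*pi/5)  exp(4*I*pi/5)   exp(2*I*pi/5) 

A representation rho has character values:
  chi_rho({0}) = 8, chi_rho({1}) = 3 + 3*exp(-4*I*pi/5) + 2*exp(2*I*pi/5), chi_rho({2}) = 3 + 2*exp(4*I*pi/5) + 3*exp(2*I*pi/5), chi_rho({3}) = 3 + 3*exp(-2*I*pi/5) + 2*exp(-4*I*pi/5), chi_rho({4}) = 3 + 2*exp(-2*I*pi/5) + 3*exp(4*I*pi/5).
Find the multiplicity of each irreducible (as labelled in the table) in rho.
Multiplicities: chi_0: 3, chi_1: 2, chi_2: 0, chi_3: 3, chi_4: 0.

Working: Use <chi_rho, chi> = (1/|G|) sum_C |C| * chi_rho(C) * conj(chi(C)) with |G| = 5 for each irreducible chi in the table:
  <chi_rho, chi_0> = (1/5)[1*(8)*conj(1) + 1*(3 + 3*exp(-4*I*pi/5) + 2*exp(2*I*pi/5))*conj(1) + 1*(3 + 2*exp(4*I*pi/5) + 3*exp(2*I*pi/5))*conj(1) + 1*(3 + 3*exp(-2*I*pi/5) + 2*exp(-4*I*pi/5))*conj(1) + 1*(3 + 2*exp(-2*I*pi/5) + 3*exp(4*I*pi/5))*conj(1)]
      = (1/5)[(8) + (3 + 3*exp(-4*I*pi/5) + 2*exp(2*I*pi/5)) + (3 + 2*exp(4*I*pi/5) + 3*exp(2*I*pi/5)) + (3 + 3*exp(-2*I*pi/5) + 2*exp(-4*I*pi/5)) + (3 + 2*exp(-2*I*pi/5) + 3*exp(4*I*pi/5))] = 15/5 = 3
  <chi_rho, chi_1> = (1/5)[1*(8)*conj(1) + 1*(3 + 3*exp(-4*I*pi/5) + 2*exp(2*I*pi/5))*conj(exp(2*I*pi/5)) + 1*(3 + 2*exp(4*I*pi/5) + 3*exp(2*I*pi/5))*conj(exp(4*I*pi/5)) + 1*(3 + 3*exp(-2*I*pi/5) + 2*exp(-4*I*pi/5))*conj(exp(-4*I*pi/5)) + 1*(3 + 2*exp(-2*I*pi/5) + 3*exp(4*I*pi/5))*conj(exp(-2*I*pi/5))]
      = (1/5)[(8) + (2 + 3*exp(-2*I*pi/5) + 3*exp(4*I*pi/5)) + (2 + 3*exp(-2*I*pi/5) + 3*exp(-4*I*pi/5)) + (2 + 3*exp(4*I*pi/5) + 3*exp(2*I*pi/5)) + (2 + 3*exp(-4*I*pi/5) + 3*exp(2*I*pi/5))] = 10/5 = 2
  <chi_rho, chi_2> = (1/5)[1*(8)*conj(1) + 1*(3 + 3*exp(-4*I*pi/5) + 2*exp(2*I*pi/5))*conj(exp(4*I*pi/5)) + 1*(3 + 2*exp(4*I*pi/5) + 3*exp(2*I*pi/5))*conj(exp(-2*I*pi/5)) + 1*(3 + 3*exp(-2*I*pi/5) + 2*exp(-4*I*pi/5))*conj(exp(2*I*pi/5)) + 1*(3 + 2*exp(-2*I*pi/5) + 3*exp(4*I*pi/5))*conj(exp(-4*I*pi/5))]
      = (1/5)[(8) + (2*exp(-2*I*pi/5) + 3*exp(-4*I*pi/5) + 3*exp(2*I*pi/5)) + (2*exp(-4*I*pi/5) + 3*exp(4*I*pi/5) + 3*exp(2*I*pi/5)) + (3*exp(-2*I*pi/5) + 3*exp(-4*I*pi/5) + 2*exp(4*I*pi/5)) + (3*exp(-2*I*pi/5) + 3*exp(4*I*pi/5) + 2*exp(2*I*pi/5))] = 0/5 = 0
  <chi_rho, chi_3> = (1/5)[1*(8)*conj(1) + 1*(3 + 3*exp(-4*I*pi/5) + 2*exp(2*I*pi/5))*conj(exp(-4*I*pi/5)) + 1*(3 + 2*exp(4*I*pi/5) + 3*exp(2*I*pi/5))*conj(exp(2*I*pi/5)) + 1*(3 + 3*exp(-2*I*pi/5) + 2*exp(-4*I*pi/5))*conj(exp(-2*I*pi/5)) + 1*(3 + 2*exp(-2*I*pi/5) + 3*exp(4*I*pi/5))*conj(exp(4*I*pi/5))]
      = (1/5)[(8) + (3 + 2*exp(-4*I*pi/5) + 3*exp(4*I*pi/5)) + (3 + 3*exp(-2*I*pi/5) + 2*exp(2*I*pi/5)) + (3 + 2*exp(-2*I*pi/5) + 3*exp(2*I*pi/5)) + (3 + 3*exp(-4*I*pi/5) + 2*exp(4*I*pi/5))] = 15/5 = 3
  <chi_rho, chi_4> = (1/5)[1*(8)*conj(1) + 1*(3 + 3*exp(-4*I*pi/5) + 2*exp(2*I*pi/5))*conj(exp(-2*I*pi/5)) + 1*(3 + 2*exp(4*I*pi/5) + 3*exp(2*I*pi/5))*conj(exp(-4*I*pi/5)) + 1*(3 + 3*exp(-2*I*pi/5) + 2*exp(-4*I*pi/5))*conj(exp(4*I*pi/5)) + 1*(3 + 2*exp(-2*I*pi/5) + 3*exp(4*I*pi/5))*conj(exp(2*I*pi/5))]
      = (1/5)[(8) + (3*exp(-2*I*pi/5) + 2*exp(4*I*pi/5) + 3*exp(2*I*pi/5)) + (2*exp(-2*I*pi/5) + 3*exp(-4*I*pi/5) + 3*exp(4*I*pi/5)) + (3*exp(-4*I*pi/5) + 3*exp(4*I*pi/5) + 2*exp(2*I*pi/5)) + (3*exp(-2*I*pi/5) + 2*exp(-4*I*pi/5) + 3*exp(2*I*pi/5))] = 0/5 = 0
(Exp terms are combined using exp(i*s)*conj(exp(i*t)) = exp(i*(s-t)), and sums of them are collapsed using the identity that for every m > 1 the m distinct m-th roots of unity sum to 0, e.g. 1 + exp(2*I*pi/3) + exp(-2*I*pi/3) = 0.)
Dimension check: dim(rho) = sum (mult * dim) = 3*1 + 2*1 + 0*1 + 3*1 + 0*1 = 8 = chi_rho(e) = 8.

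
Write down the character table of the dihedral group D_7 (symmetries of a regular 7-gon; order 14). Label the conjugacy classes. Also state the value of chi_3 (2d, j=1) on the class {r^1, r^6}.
Conjugacy classes: {e} of size 1, {r^1, r^6} of size 2, {r^2, r^5} of size 2, {r^3, r^4} of size 2, {s, sr, ..., sr^6} of size 7.
Character table:
  irrep \ class              {e} (size 1)  {r^1, r^6} (size 2)  {r^2, r^5} (size 2)  {r^3, r^4} (size 2)  {s, sr, ..., sr^6} (size 7)
  chi_1 (triv)               1             1                    1                    1                    1                          
  chi_2 (sign: r->1, s->-1)  1             1                    1                    1                    -1                         
  chi_3 (2d, j=1)            2             2*cos(2*pi/7)        -2*cos(3*pi/7)       -2*cos(pi/7)         0                          
  chi_4 (2d, j=2)            2             -2*cos(3*pi/7)       -2*cos(pi/7)         2*cos(2*pi/7)        0                          
  chi_5 (2d, j=3)            2             -2*cos(pi/7)         2*cos(2*pi/7)        -2*cos(3*pi/7)       0                          

Spot check: chi_3 (2d, j=1) on {r^1, r^6} = 2*cos(2*pi/7).

Details: D_7 has order 2*7 = 14 with 5 conjugacy classes, hence 5 irreducibles. Sum of squared dims 1 + 1 + 4 + 4 + 4 = 14 = |G|. Linear characters come from the abelianisation; the 2-dimensional irreps have character r^k -> 2*cos(2*pi*j*k/7), reflections -> 0.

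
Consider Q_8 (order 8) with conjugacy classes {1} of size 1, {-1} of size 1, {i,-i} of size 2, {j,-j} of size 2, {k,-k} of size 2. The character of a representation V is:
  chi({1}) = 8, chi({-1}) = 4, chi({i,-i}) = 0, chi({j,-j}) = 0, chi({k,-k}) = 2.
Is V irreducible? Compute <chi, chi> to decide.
Not irreducible (reducible): <chi, chi> = 11 > 1.

Details: <chi, chi> = (1/|G|) sum_C |C| * |chi(C)|^2 = (1/8)[1*|8|^2 + 1*|4|^2 + 2*|0|^2 + 2*|0|^2 + 2*|2|^2]
  = (1/8)[(64) + (16) + (0) + (0) + (8)] = 88/8 = 11.
A character is irreducible iff <chi, chi> = 1, so this representation is reducible.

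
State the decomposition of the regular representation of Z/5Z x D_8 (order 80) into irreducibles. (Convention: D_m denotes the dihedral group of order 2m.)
Each irreducible V_i of dimension d_i appears with multiplicity d_i, i.e. rho_reg = (direct sum over all irreducibles V_i) d_i V_i. The irreducible dimensions for Z/5Z x D_8 are 1, 1, 1, 1, 1, 1, 1, 1, 1, 1, 1, 1, 1, 1, 1, 1, 1, 1, 1, 1, 2, 2, 2, 2, 2, 2, 2, 2, 2, 2, 2, 2, 2, 2, 2: 20 irreducibles of dimension 1, each with multiplicity 1; 15 irreducibles of dimension 2, each with multiplicity 2. Total dimension 20*1*1 + 15*2*2 = 80 = |G|.

Explanation: General theorem: in the regular representation of a finite group G, each irreducible appears with multiplicity equal to its dimension. Check: dim(rho_reg) = sum d_i^2 = 1 + 1 + 1 + 1 + 1 + 1 + 1 + 1 + 1 + 1 + 1 + 1 + 1 + 1 + 1 + 1 + 1 + 1 + 1 + 1 + 4 + 4 + 4 + 4 + 4 + 4 + 4 + 4 + 4 + 4 + 4 + 4 + 4 + 4 + 4 = 80 = |G|.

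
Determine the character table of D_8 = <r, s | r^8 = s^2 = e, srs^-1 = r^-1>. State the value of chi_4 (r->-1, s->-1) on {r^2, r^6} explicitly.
Conjugacy classes: {e} of size 1, {r^4} of size 1, {r^1, r^7} of size 2, {r^2, r^6} of size 2, {r^3, r^5} of size 2, {s, sr^2, ...} of size 4, {sr, sr^3, ...} of size 4.
Character table:
  irrep \ class              {e} (size 1)  {r^4} (size 1)  {r^1, r^7} (size 2)  {r^2, r^6} (size 2)  {r^3, r^5} (size 2)  {s, sr^2, ...} (size 4)  {sr, sr^3, ...} (size 4)
  chi_1 (triv)               1             1               1                    1                    1                    1                        1                       
  chi_2 (sign: r->1, s->-1)  1             1               1                    1                    1                    -1                       -1                      
  chi_3 (r->-1, s->1)        1             1               -1                   1                    -1                   1                        -1                      
  chi_4 (r->-1, s->-1)       1             1               -1                   1                    -1                   -1                       1                       
  chi_5 (2d, j=1)            2             -2              sqrt(2)              0                    -sqrt(2)             0                        0                       
  chi_6 (2d, j=2)            2             2               0                    -2                   0                    0                        0                       
  chi_7 (2d, j=3)            2             -2              -sqrt(2)             0                    sqrt(2)              0                        0                       

Spot check: chi_4 (r->-1, s->-1) on {r^2, r^6} = 1.

Why: D_8 has order 2*8 = 16 with 7 conjugacy classes, hence 7 irreducibles. Sum of squared dims 1 + 1 + 1 + 1 + 4 + 4 + 4 = 16 = |G|. Linear characters come from the abelianisation; the 2-dimensional irreps have character r^k -> 2*cos(2*pi*j*k/8), reflections -> 0.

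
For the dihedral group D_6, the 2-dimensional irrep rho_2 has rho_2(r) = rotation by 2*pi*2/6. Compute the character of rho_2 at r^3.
chi_{rho_2}(r^3) = 2*cos(2*pi*2*3/6) = 2

Argument: rho_2(r^3) is rotation by angle 2*pi*2*3/6, whose trace is 2*cos(2*pi*2*3/6) = 2.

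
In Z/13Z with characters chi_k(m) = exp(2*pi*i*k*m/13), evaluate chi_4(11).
chi_4(11) = zeta_13^44 = exp(10*I*pi/13)

Proof sketch: chi_4(11) = zeta_13^(4*11) = zeta_13^44. Since zeta_13^13 = 1, this equals zeta_13^5 = exp(2*pi*i*5/13) = exp(10*I*pi/13).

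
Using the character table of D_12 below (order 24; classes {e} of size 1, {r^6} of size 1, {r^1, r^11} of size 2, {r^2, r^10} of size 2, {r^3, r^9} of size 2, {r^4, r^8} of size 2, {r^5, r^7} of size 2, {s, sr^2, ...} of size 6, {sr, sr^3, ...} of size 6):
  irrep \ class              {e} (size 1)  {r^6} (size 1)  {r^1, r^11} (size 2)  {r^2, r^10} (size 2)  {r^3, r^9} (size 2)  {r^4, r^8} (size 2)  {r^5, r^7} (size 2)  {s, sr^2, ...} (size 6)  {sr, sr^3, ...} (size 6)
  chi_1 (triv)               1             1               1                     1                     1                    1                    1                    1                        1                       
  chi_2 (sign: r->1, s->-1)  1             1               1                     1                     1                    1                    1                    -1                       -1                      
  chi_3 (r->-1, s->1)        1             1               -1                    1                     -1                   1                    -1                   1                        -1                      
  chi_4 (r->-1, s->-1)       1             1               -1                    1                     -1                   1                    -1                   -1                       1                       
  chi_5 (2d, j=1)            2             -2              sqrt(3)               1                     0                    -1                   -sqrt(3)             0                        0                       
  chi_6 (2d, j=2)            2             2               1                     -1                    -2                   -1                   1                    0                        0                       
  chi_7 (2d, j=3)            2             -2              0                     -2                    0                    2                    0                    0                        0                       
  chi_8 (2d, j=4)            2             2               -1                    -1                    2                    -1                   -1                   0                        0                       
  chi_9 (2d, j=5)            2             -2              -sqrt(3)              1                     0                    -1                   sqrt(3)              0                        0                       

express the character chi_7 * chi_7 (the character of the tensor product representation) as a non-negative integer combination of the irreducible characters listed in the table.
chi_7 tensor chi_7 = chi_1 + chi_2 + chi_3 + chi_4 (all other irreducibles have multiplicity 0).

Why: The character of a tensor product is the pointwise product (chi_7 * chi_7)(C) = chi_7(C) * chi_7(C):
  {e}: (2)*(2), {r^6}: (-2)*(-2), {r^1, r^11}: (0)*(0), {r^2, r^10}: (-2)*(-2), {r^3, r^9}: (0)*(0), {r^4, r^8}: (2)*(2), {r^5, r^7}: (0)*(0), {s, sr^2, ...}: (0)*(0), {sr, sr^3, ...}: (0)*(0)
so (chi_7 * chi_7) takes values
  {e} -> 4, {r^6} -> 4, {r^1, r^11} -> 0, {r^2, r^10} -> 4, {r^3, r^9} -> 0, {r^4, r^8} -> 4, {r^5, r^7} -> 0, {s, sr^2, ...} -> 0, {sr, sr^3, ...} -> 0.
Now take the inner product of this character with each irreducible chi from the table, <chi_7*chi_7, chi> = (1/24) sum_C |C| (chi_7*chi_7)(C) conj(chi(C)):
  <chi_7*chi_7, chi_1> = (1/24)[1*(4)*conj(1) + 1*(4)*conj(1) + 2*(0)*conj(1) + 2*(4)*conj(1) + 2*(0)*conj(1) + 2*(4)*conj(1) + 2*(0)*conj(1) + 6*(0)*conj(1) + 6*(0)*conj(1)]
      = (1/24)[(4) + (4) + (0) + (8) + (0) + (8) + (0) + (0) + (0)] = 24/24 = 1
  <chi_7*chi_7, chi_2> = (1/24)[1*(4)*conj(1) + 1*(4)*conj(1) + 2*(0)*conj(1) + 2*(4)*conj(1) + 2*(0)*conj(1) + 2*(4)*conj(1) + 2*(0)*conj(1) + 6*(0)*conj(-1) + 6*(0)*conj(-1)]
      = (1/24)[(4) + (4) + (0) + (8) + (0) + (8) + (0) + (0) + (0)] = 24/24 = 1
  <chi_7*chi_7, chi_3> = (1/24)[1*(4)*conj(1) + 1*(4)*conj(1) + 2*(0)*conj(-1) + 2*(4)*conj(1) + 2*(0)*conj(-1) + 2*(4)*conj(1) + 2*(0)*conj(-1) + 6*(0)*conj(1) + 6*(0)*conj(-1)]
      = (1/24)[(4) + (4) + (0) + (8) + (0) + (8) + (0) + (0) + (0)] = 24/24 = 1
  <chi_7*chi_7, chi_4> = (1/24)[1*(4)*conj(1) + 1*(4)*conj(1) + 2*(0)*conj(-1) + 2*(4)*conj(1) + 2*(0)*conj(-1) + 2*(4)*conj(1) + 2*(0)*conj(-1) + 6*(0)*conj(-1) + 6*(0)*conj(1)]
      = (1/24)[(4) + (4) + (0) + (8) + (0) + (8) + (0) + (0) + (0)] = 24/24 = 1
  <chi_7*chi_7, chi_5> = (1/24)[1*(4)*conj(2) + 1*(4)*conj(-2) + 2*(0)*conj(sqrt(3)) + 2*(4)*conj(1) + 2*(0)*conj(0) + 2*(4)*conj(-1) + 2*(0)*conj(-sqrt(3)) + 6*(0)*conj(0) + 6*(0)*conj(0)]
      = (1/24)[(8) + (-8) + (0) + (8) + (0) + (-8) + (0) + (0) + (0)] = 0/24 = 0
  <chi_7*chi_7, chi_6> = (1/24)[1*(4)*conj(2) + 1*(4)*conj(2) + 2*(0)*conj(1) + 2*(4)*conj(-1) + 2*(0)*conj(-2) + 2*(4)*conj(-1) + 2*(0)*conj(1) + 6*(0)*conj(0) + 6*(0)*conj(0)]
      = (1/24)[(8) + (8) + (0) + (-8) + (0) + (-8) + (0) + (0) + (0)] = 0/24 = 0
  <chi_7*chi_7, chi_7> = (1/24)[1*(4)*conj(2) + 1*(4)*conj(-2) + 2*(0)*conj(0) + 2*(4)*conj(-2) + 2*(0)*conj(0) + 2*(4)*conj(2) + 2*(0)*conj(0) + 6*(0)*conj(0) + 6*(0)*conj(0)]
      = (1/24)[(8) + (-8) + (0) + (-16) + (0) + (16) + (0) + (0) + (0)] = 0/24 = 0
  <chi_7*chi_7, chi_8> = (1/24)[1*(4)*conj(2) + 1*(4)*conj(2) + 2*(0)*conj(-1) + 2*(4)*conj(-1) + 2*(0)*conj(2) + 2*(4)*conj(-1) + 2*(0)*conj(-1) + 6*(0)*conj(0) + 6*(0)*conj(0)]
      = (1/24)[(8) + (8) + (0) + (-8) + (0) + (-8) + (0) + (0) + (0)] = 0/24 = 0
  <chi_7*chi_7, chi_9> = (1/24)[1*(4)*conj(2) + 1*(4)*conj(-2) + 2*(0)*conj(-sqrt(3)) + 2*(4)*conj(1) + 2*(0)*conj(0) + 2*(4)*conj(-1) + 2*(0)*conj(sqrt(3)) + 6*(0)*conj(0) + 6*(0)*conj(0)]
      = (1/24)[(8) + (-8) + (0) + (8) + (0) + (-8) + (0) + (0) + (0)] = 0/24 = 0
Hence the multiplicities are chi_1: 1, chi_2: 1, chi_3: 1, chi_4: 1. Dimension check: dim(chi_7)*dim(chi_7) = 2*2 = 4 and sum (mult * dim) = 1*1 + 1*1 + 1*1 + 1*1 = 4.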